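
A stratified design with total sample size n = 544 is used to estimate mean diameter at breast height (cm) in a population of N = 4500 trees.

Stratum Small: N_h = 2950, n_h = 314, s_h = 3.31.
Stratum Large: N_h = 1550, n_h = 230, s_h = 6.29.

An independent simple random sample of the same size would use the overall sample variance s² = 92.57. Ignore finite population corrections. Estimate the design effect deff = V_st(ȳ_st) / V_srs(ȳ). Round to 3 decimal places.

deff ≈ 0.208

V̂(ȳ_st) = Σ W_h² s_h²/n_h, with W_h = N_h/N and N = 4500:
  stratum Small: (2950/4500)²·3.31²/314 = 0.014995
  stratum Large: (1550/4500)²·6.29²/230 = 0.0204085
V_st = 0.0354035
V_srs = s²/n = 92.57/544 = 0.170165
deff = V_st / V_srs = 0.0354035/0.170165 = 0.2081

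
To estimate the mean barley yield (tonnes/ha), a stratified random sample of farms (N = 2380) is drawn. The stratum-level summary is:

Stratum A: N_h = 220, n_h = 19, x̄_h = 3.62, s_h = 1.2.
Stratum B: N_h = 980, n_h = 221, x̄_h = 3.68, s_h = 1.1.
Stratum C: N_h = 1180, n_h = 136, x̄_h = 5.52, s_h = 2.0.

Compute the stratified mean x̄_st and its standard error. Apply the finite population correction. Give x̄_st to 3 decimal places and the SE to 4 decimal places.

x̄_st = Σ W_h x̄_h = (220·3.62 + 980·3.68 + 1180·5.52)/2380 = 4.58672
V̂(x̄_st) = Σ W_h² (1 − n_h/N_h) s_h²/n_h, with W_h = N_h/N and N = 2380:
  stratum A: (220/2380)²·(1 − 19/220)·1.2²/19 = 0.000591662
  stratum B: (980/2380)²·(1 − 221/980)·1.1²/221 = 0.000718964
  stratum C: (1180/2380)²·(1 − 136/1180)·2.0²/136 = 0.00639661
V̂(x̄_st) = 0.00770723
SE(x̄_st) = √0.00770723 = 0.0877908

x̄_st ≈ 4.587, SE ≈ 0.0878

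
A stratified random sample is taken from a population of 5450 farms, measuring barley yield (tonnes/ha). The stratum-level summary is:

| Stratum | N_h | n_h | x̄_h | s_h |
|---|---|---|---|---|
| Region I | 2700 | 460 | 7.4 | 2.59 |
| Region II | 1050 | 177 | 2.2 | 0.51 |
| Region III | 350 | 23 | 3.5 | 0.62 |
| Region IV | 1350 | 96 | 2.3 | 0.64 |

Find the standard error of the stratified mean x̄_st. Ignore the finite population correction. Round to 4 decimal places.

V̂(x̄_st) = Σ W_h² s_h²/n_h, with W_h = N_h/N and N = 5450:
  stratum Region I: (2700/5450)²·2.59²/460 = 0.00357912
  stratum Region II: (1050/5450)²·0.51²/177 = 5.45447e-05
  stratum Region III: (350/5450)²·0.62²/23 = 6.89285e-05
  stratum Region IV: (1350/5450)²·0.64²/96 = 0.000261796
V̂(x̄_st) = 0.00396439
SE(x̄_st) = √0.00396439 = 0.0629634

SE(x̄_st) ≈ 0.0630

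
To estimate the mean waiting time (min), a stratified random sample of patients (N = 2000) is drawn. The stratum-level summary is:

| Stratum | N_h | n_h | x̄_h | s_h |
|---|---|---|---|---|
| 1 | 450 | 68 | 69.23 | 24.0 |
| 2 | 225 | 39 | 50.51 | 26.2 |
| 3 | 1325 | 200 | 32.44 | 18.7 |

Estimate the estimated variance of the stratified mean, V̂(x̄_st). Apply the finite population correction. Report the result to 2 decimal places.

V̂(x̄_st) ≈ 1.20

V̂(x̄_st) = Σ W_h² (1 − n_h/N_h) s_h²/n_h, with W_h = N_h/N and N = 2000:
  stratum 1: (450/2000)²·(1 − 68/450)·24.0²/68 = 0.364024
  stratum 2: (225/2000)²·(1 − 39/225)·26.2²/39 = 0.184151
  stratum 3: (1325/2000)²·(1 − 200/1325)·18.7²/200 = 0.651571
V̂(x̄_st) = 1.19975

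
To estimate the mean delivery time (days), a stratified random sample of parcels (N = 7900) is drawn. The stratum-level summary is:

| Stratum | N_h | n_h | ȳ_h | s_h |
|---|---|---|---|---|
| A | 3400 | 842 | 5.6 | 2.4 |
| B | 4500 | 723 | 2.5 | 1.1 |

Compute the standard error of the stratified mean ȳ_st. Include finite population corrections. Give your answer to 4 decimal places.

V̂(ȳ_st) = Σ W_h² (1 − n_h/N_h) s_h²/n_h, with W_h = N_h/N and N = 7900:
  stratum A: (3400/7900)²·(1 − 842/3400)·2.4²/842 = 0.000953313
  stratum B: (4500/7900)²·(1 − 723/4500)·1.1²/723 = 0.000455777
V̂(ȳ_st) = 0.00140909
SE(ȳ_st) = √0.00140909 = 0.0375379

SE(ȳ_st) ≈ 0.0375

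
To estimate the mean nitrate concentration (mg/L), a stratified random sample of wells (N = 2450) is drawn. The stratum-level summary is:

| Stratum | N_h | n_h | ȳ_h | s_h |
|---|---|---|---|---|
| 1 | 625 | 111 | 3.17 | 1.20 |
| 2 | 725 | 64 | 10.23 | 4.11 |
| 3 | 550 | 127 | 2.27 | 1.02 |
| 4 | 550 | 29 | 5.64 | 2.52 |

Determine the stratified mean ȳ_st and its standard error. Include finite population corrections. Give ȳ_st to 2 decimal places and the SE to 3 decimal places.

ȳ_st = Σ W_h ȳ_h = (625·3.17 + 725·10.23 + 550·2.27 + 550·5.64)/2450 = 5.61163
V̂(ȳ_st) = Σ W_h² (1 − n_h/N_h) s_h²/n_h, with W_h = N_h/N and N = 2450:
  stratum 1: (625/2450)²·(1 − 111/625)·1.20²/111 = 0.000694305
  stratum 2: (725/2450)²·(1 − 64/725)·4.11²/64 = 0.0210723
  stratum 3: (550/2450)²·(1 − 127/550)·1.02²/127 = 0.000317517
  stratum 4: (550/2450)²·(1 − 29/550)·2.52²/29 = 0.0104537
V̂(ȳ_st) = 0.0325378
SE(ȳ_st) = √0.0325378 = 0.180382

ȳ_st ≈ 5.61, SE ≈ 0.180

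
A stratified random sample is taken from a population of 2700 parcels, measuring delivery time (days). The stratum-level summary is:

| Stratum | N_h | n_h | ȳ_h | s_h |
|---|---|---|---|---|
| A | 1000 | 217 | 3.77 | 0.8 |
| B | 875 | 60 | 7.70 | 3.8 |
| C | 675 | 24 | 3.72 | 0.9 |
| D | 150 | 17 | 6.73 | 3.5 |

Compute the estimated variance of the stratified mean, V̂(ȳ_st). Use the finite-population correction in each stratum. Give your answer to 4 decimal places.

V̂(ȳ_st) = Σ W_h² (1 − n_h/N_h) s_h²/n_h, with W_h = N_h/N and N = 2700:
  stratum A: (1000/2700)²·(1 − 217/1000)·0.8²/217 = 0.000316778
  stratum B: (875/2700)²·(1 − 60/875)·3.8²/60 = 0.0235426
  stratum C: (675/2700)²·(1 − 24/675)·0.9²/24 = 0.00203438
  stratum D: (150/2700)²·(1 − 17/150)·3.5²/17 = 0.00197198
V̂(ȳ_st) = 0.0278657

V̂(ȳ_st) ≈ 0.0279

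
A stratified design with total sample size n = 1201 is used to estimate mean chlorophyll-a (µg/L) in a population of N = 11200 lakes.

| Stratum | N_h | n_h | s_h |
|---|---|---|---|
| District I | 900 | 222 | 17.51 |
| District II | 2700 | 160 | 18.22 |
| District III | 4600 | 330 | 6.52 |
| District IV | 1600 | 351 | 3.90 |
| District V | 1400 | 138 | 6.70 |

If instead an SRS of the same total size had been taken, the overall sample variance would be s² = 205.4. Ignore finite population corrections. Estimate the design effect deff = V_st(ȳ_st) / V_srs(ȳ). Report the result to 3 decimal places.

deff ≈ 0.919

V̂(ȳ_st) = Σ W_h² s_h²/n_h, with W_h = N_h/N and N = 11200:
  stratum District I: (900/11200)²·17.51²/222 = 0.00891802
  stratum District II: (2700/11200)²·18.22²/160 = 0.120578
  stratum District III: (4600/11200)²·6.52²/330 = 0.0217301
  stratum District IV: (1600/11200)²·3.90²/351 = 0.000884354
  stratum District V: (1400/11200)²·6.70²/138 = 0.00508265
V_st = 0.157193
V_srs = s²/n = 205.4/1201 = 0.171024
deff = V_st / V_srs = 0.157193/0.171024 = 0.9191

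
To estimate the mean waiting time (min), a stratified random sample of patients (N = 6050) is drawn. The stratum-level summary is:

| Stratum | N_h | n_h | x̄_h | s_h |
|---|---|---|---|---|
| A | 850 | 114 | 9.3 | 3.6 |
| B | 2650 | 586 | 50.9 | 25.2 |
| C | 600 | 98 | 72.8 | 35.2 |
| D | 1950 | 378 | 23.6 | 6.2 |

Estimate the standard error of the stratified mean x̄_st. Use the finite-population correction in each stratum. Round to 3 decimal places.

V̂(x̄_st) = Σ W_h² (1 − n_h/N_h) s_h²/n_h, with W_h = N_h/N and N = 6050:
  stratum A: (850/6050)²·(1 − 114/850)·3.6²/114 = 0.00194306
  stratum B: (2650/6050)²·(1 − 586/2650)·25.2²/586 = 0.161938
  stratum C: (600/6050)²·(1 − 98/600)·35.2²/98 = 0.104041
  stratum D: (1950/6050)²·(1 − 378/1950)·6.2²/378 = 0.00851663
V̂(x̄_st) = 0.276438
SE(x̄_st) = √0.276438 = 0.525774

SE(x̄_st) ≈ 0.526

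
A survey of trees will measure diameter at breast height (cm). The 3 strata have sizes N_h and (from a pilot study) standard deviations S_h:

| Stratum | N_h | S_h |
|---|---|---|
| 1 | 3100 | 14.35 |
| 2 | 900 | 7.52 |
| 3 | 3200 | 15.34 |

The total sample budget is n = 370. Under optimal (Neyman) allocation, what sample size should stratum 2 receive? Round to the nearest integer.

25

Neyman allocation: n_h = n · N_h S_h / Σ N_i S_i, with n = 370.
  stratum 1: N_h·S_h = 3100·14.35 = 44485.00
  stratum 2: N_h·S_h = 900·7.52 = 6768.00
  stratum 3: N_h·S_h = 3200·15.34 = 49088.00
Σ N_h S_h = 100341.00
n for stratum 2 = 370·6768.00/100341.00 = 24.956 → 25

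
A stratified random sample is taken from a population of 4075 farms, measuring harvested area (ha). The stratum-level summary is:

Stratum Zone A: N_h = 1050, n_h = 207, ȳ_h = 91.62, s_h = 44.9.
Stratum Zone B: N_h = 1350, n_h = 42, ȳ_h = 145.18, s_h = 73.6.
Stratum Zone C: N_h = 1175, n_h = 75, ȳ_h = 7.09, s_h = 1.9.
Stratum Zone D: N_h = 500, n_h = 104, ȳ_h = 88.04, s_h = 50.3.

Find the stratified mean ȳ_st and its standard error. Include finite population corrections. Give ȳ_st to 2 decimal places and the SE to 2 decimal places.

ȳ_st ≈ 84.55, SE ≈ 3.81

ȳ_st = Σ W_h ȳ_h = (1050·91.62 + 1350·145.18 + 1175·7.09 + 500·88.04)/4075 = 84.55086
V̂(ȳ_st) = Σ W_h² (1 − n_h/N_h) s_h²/n_h, with W_h = N_h/N and N = 4075:
  stratum Zone A: (1050/4075)²·(1 − 207/1050)·44.9²/207 = 0.519139
  stratum Zone B: (1350/4075)²·(1 − 42/1350)·73.6²/42 = 13.7149
  stratum Zone C: (1175/4075)²·(1 − 75/1175)·1.9²/75 = 0.00374646
  stratum Zone D: (500/4075)²·(1 − 104/500)·50.3²/104 = 0.290077
V̂(ȳ_st) = 14.5279
SE(ȳ_st) = √14.5279 = 3.81154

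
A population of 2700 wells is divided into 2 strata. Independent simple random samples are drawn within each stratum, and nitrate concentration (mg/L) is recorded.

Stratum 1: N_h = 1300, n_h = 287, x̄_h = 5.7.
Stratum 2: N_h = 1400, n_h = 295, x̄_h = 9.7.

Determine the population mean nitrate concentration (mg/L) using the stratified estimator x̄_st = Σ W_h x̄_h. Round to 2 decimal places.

N = Σ N_h = 2700. Stratum weights W_h = N_h/N.
x̄_st = (1300·5.7 + 1400·9.7) / 2700 = 7.7741

x̄_st ≈ 7.77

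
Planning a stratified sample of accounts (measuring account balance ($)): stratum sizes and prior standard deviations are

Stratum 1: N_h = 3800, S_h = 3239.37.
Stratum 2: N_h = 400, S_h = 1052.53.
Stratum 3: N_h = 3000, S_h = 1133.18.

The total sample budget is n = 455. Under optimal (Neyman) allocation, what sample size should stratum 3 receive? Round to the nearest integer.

Neyman allocation: n_h = n · N_h S_h / Σ N_i S_i, with n = 455.
  stratum 1: N_h·S_h = 3800·3239.37 = 12309606.00
  stratum 2: N_h·S_h = 400·1052.53 = 421012.00
  stratum 3: N_h·S_h = 3000·1133.18 = 3399540.00
Σ N_h S_h = 16130158.00
n for stratum 3 = 455·3399540.00/16130158.00 = 95.894 → 96

96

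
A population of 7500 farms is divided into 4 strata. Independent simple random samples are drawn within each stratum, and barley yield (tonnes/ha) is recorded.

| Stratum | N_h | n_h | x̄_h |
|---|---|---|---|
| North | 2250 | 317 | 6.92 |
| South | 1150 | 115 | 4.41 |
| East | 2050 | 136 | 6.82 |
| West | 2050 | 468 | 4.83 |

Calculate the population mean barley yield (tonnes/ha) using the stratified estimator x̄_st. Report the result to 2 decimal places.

x̄_st ≈ 5.94

N = Σ N_h = 7500. Stratum weights W_h = N_h/N.
x̄_st = (2250·6.92 + 1150·4.41 + 2050·6.82 + 2050·4.83) / 7500 = 5.9365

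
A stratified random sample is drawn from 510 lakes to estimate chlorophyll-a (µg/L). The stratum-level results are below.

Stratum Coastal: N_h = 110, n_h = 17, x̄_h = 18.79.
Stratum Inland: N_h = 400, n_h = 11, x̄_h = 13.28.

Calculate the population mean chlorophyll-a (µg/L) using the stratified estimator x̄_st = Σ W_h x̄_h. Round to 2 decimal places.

N = Σ N_h = 510. Stratum weights W_h = N_h/N.
x̄_st = (110·18.79 + 400·13.28) / 510 = 14.4684

x̄_st ≈ 14.47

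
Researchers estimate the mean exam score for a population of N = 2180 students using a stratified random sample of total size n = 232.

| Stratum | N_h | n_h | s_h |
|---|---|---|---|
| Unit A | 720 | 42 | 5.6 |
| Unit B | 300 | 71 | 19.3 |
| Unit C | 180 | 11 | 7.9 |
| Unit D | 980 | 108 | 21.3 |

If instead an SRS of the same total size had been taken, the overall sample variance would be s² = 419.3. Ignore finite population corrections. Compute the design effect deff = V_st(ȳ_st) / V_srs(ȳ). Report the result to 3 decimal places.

deff ≈ 0.591

V̂(ȳ_st) = Σ W_h² s_h²/n_h, with W_h = N_h/N and N = 2180:
  stratum Unit A: (720/2180)²·5.6²/42 = 0.0814477
  stratum Unit B: (300/2180)²·19.3²/71 = 0.0993541
  stratum Unit C: (180/2180)²·7.9²/11 = 0.0386806
  stratum Unit D: (980/2180)²·21.3²/108 = 0.848935
V_st = 1.06842
V_srs = s²/n = 419.3/232 = 1.80733
deff = V_st / V_srs = 1.06842/1.80733 = 0.5912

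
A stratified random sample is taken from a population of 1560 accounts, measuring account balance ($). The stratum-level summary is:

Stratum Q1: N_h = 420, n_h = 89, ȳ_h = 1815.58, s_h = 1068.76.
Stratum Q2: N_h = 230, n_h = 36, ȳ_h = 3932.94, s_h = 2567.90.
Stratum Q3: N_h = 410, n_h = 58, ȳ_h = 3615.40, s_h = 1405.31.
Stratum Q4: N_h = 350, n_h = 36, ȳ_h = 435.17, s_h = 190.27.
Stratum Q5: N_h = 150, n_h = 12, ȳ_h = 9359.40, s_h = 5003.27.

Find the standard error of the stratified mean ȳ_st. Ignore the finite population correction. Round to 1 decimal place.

V̂(ȳ_st) = Σ W_h² s_h²/n_h, with W_h = N_h/N and N = 1560:
  stratum Q1: (420/1560)²·1068.76²/89 = 930.293
  stratum Q2: (230/1560)²·2567.90²/36 = 3981.62
  stratum Q3: (410/1560)²·1405.31²/58 = 2351.99
  stratum Q4: (350/1560)²·190.27²/36 = 50.6203
  stratum Q5: (150/1560)²·5003.27²/12 = 19286.8
V̂(ȳ_st) = 26601.3
SE(ȳ_st) = √26601.3 = 163.099

SE(ȳ_st) ≈ 163.1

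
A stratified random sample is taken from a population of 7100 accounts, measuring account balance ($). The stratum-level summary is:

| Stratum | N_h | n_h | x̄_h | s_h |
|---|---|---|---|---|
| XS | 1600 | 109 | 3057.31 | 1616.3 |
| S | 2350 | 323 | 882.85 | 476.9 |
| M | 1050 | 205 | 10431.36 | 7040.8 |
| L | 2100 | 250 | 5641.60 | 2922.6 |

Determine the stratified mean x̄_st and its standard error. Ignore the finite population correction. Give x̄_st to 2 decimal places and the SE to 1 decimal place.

x̄_st = Σ W_h x̄_h = (1600·3057.31 + 2350·882.85 + 1050·10431.36 + 2100·5641.60)/7100 = 4192.49035
V̂(x̄_st) = Σ W_h² s_h²/n_h, with W_h = N_h/N and N = 7100:
  stratum XS: (1600/7100)²·1616.3²/109 = 1217.14
  stratum S: (2350/7100)²·476.9²/323 = 77.1385
  stratum M: (1050/7100)²·7040.8²/205 = 5288.74
  stratum L: (2100/7100)²·2922.6²/250 = 2988.96
V̂(x̄_st) = 9571.98
SE(x̄_st) = √9571.98 = 97.8365

x̄_st ≈ 4192.49, SE ≈ 97.8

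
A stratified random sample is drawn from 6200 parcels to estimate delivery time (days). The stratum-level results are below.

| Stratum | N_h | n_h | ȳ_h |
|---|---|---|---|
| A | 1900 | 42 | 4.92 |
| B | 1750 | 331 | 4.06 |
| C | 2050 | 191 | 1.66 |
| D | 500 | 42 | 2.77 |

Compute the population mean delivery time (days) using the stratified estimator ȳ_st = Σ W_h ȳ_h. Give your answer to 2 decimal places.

ȳ_st ≈ 3.43

N = Σ N_h = 6200. Stratum weights W_h = N_h/N.
ȳ_st = (1900·4.92 + 1750·4.06 + 2050·1.66 + 500·2.77) / 6200 = 3.4260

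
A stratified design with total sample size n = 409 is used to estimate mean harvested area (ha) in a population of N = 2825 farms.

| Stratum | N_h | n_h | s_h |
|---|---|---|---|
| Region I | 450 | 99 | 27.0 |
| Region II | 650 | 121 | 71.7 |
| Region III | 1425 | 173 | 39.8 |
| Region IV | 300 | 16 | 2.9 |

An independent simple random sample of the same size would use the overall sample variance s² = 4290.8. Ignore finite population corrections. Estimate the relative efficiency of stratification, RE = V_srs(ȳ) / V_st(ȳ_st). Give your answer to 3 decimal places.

V̂(ȳ_st) = Σ W_h² s_h²/n_h, with W_h = N_h/N and N = 2825:
  stratum Region I: (450/2825)²·27.0²/99 = 0.186845
  stratum Region II: (650/2825)²·71.7²/121 = 2.24928
  stratum Region III: (1425/2825)²·39.8²/173 = 2.32977
  stratum Region IV: (300/2825)²·2.9²/16 = 0.00592764
V_st = 4.77182
V_srs = s²/n = 4290.8/409 = 10.491
Relative efficiency = V_srs / V_st = 10.491/4.77182 = 2.1985

RE ≈ 2.199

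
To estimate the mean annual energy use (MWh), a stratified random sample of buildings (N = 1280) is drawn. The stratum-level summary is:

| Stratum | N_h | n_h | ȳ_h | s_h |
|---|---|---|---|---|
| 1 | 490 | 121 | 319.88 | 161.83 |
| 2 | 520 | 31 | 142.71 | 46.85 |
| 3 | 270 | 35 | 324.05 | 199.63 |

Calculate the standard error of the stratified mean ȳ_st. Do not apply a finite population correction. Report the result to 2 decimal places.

V̂(ȳ_st) = Σ W_h² s_h²/n_h, with W_h = N_h/N and N = 1280:
  stratum 1: (490/1280)²·161.83²/121 = 31.7179
  stratum 2: (520/1280)²·46.85²/31 = 11.6854
  stratum 3: (270/1280)²·199.63²/35 = 50.663
V̂(ȳ_st) = 94.0664
SE(ȳ_st) = √94.0664 = 9.69878

SE(ȳ_st) ≈ 9.70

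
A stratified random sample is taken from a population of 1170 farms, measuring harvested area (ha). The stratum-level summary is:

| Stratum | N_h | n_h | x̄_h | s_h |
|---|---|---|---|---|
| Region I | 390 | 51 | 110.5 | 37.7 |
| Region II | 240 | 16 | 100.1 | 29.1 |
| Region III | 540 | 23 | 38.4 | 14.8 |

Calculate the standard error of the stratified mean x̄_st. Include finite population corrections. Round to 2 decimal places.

SE(x̄_st) ≈ 2.59

V̂(x̄_st) = Σ W_h² (1 − n_h/N_h) s_h²/n_h, with W_h = N_h/N and N = 1170:
  stratum Region I: (390/1170)²·(1 − 51/390)·37.7²/51 = 2.69157
  stratum Region II: (240/1170)²·(1 − 16/240)·29.1²/16 = 2.07852
  stratum Region III: (540/1170)²·(1 − 23/540)·14.8²/23 = 1.94226
V̂(x̄_st) = 6.71235
SE(x̄_st) = √6.71235 = 2.59082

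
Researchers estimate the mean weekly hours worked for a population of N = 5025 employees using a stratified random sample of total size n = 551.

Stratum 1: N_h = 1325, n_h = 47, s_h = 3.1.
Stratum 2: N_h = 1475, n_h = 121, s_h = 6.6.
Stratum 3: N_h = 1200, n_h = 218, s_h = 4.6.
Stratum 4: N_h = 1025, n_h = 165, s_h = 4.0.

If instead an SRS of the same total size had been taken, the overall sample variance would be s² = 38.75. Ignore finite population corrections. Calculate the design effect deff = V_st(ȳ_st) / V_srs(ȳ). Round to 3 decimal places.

deff ≈ 0.779

V̂(ȳ_st) = Σ W_h² s_h²/n_h, with W_h = N_h/N and N = 5025:
  stratum 1: (1325/5025)²·3.1²/47 = 0.0142163
  stratum 2: (1475/5025)²·6.6²/121 = 0.031018
  stratum 3: (1200/5025)²·4.6²/218 = 0.00553541
  stratum 4: (1025/5025)²·4.0²/165 = 0.0040347
V_st = 0.0548044
V_srs = s²/n = 38.75/551 = 0.0703267
deff = V_st / V_srs = 0.0548044/0.0703267 = 0.7793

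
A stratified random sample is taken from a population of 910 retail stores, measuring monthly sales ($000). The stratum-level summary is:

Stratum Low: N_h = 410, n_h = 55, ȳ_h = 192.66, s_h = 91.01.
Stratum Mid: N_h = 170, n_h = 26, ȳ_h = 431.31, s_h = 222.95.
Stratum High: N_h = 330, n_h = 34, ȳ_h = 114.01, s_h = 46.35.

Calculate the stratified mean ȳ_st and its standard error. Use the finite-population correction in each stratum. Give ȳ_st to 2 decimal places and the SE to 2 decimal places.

ȳ_st = Σ W_h ȳ_h = (410·192.66 + 170·431.31 + 330·114.01)/910 = 208.72154
V̂(ȳ_st) = Σ W_h² (1 − n_h/N_h) s_h²/n_h, with W_h = N_h/N and N = 910:
  stratum Low: (410/910)²·(1 − 55/410)·91.01²/55 = 26.4695
  stratum Mid: (170/910)²·(1 − 26/170)·222.95²/26 = 56.5158
  stratum High: (330/910)²·(1 − 34/330)·46.35²/34 = 7.45321
V̂(ȳ_st) = 90.4385
SE(ȳ_st) = √90.4385 = 9.50992

ȳ_st ≈ 208.72, SE ≈ 9.51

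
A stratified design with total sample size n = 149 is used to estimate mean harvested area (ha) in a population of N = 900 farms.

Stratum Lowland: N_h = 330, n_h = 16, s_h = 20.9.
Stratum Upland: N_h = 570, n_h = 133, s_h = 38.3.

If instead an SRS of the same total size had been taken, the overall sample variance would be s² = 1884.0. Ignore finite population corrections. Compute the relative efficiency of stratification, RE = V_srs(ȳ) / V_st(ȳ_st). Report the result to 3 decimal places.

RE ≈ 1.562

V̂(ȳ_st) = Σ W_h² s_h²/n_h, with W_h = N_h/N and N = 900:
  stratum Lowland: (330/900)²·20.9²/16 = 3.67042
  stratum Upland: (570/900)²·38.3²/133 = 4.42395
V_st = 8.09437
V_srs = s²/n = 1884.0/149 = 12.6443
Relative efficiency = V_srs / V_st = 12.6443/8.09437 = 1.5621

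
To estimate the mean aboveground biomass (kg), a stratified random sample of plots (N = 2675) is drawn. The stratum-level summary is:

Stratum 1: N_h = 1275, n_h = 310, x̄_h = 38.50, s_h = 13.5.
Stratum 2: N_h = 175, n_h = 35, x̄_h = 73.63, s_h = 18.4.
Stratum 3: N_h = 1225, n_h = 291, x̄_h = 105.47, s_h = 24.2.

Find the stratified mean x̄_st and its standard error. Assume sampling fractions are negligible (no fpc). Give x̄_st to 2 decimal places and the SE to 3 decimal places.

x̄_st ≈ 71.47, SE ≈ 0.773

x̄_st = Σ W_h x̄_h = (1275·38.50 + 175·73.63 + 1225·105.47)/2675 = 71.46673
V̂(x̄_st) = Σ W_h² s_h²/n_h, with W_h = N_h/N and N = 2675:
  stratum 1: (1275/2675)²·13.5²/310 = 0.133561
  stratum 2: (175/2675)²·18.4²/35 = 0.0413996
  stratum 3: (1225/2675)²·24.2²/291 = 0.422048
V̂(x̄_st) = 0.597009
SE(x̄_st) = √0.597009 = 0.772663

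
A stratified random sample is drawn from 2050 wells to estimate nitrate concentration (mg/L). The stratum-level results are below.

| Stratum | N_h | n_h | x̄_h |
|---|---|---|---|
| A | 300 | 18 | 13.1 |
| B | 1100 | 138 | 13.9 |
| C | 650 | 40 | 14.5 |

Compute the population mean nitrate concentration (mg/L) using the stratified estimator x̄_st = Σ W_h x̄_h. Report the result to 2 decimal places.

N = Σ N_h = 2050. Stratum weights W_h = N_h/N.
x̄_st = (300·13.1 + 1100·13.9 + 650·14.5) / 2050 = 13.9732

x̄_st ≈ 13.97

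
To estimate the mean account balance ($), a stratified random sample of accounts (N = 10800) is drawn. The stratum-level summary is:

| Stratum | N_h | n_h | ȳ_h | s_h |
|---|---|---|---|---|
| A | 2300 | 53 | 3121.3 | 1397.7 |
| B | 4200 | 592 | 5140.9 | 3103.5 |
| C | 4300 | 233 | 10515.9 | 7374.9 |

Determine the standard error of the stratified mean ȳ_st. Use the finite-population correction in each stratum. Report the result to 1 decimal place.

SE(ȳ_st) ≈ 196.8

V̂(ȳ_st) = Σ W_h² (1 − n_h/N_h) s_h²/n_h, with W_h = N_h/N and N = 10800:
  stratum A: (2300/10800)²·(1 − 53/2300)·1397.7²/53 = 1633.19
  stratum B: (4200/10800)²·(1 − 592/4200)·3103.5²/592 = 2113.73
  stratum C: (4300/10800)²·(1 − 233/4300)·7374.9²/233 = 34998.7
V̂(ȳ_st) = 38745.6
SE(ȳ_st) = √38745.6 = 196.839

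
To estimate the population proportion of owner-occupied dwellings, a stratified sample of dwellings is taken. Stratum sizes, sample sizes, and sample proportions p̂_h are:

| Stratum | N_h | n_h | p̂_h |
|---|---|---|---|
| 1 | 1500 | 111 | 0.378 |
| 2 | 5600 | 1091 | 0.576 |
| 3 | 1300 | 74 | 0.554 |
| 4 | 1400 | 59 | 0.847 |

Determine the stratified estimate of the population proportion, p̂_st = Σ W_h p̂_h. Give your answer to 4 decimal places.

p̂_st ≈ 0.5815

N = 9800; stratum weights W_h = N_h/N.
p̂_st = Σ W_h p̂_h = (1500·0.378 + 5600·0.576 + 1300·0.554 + 1400·0.847)/9800 = 0.58149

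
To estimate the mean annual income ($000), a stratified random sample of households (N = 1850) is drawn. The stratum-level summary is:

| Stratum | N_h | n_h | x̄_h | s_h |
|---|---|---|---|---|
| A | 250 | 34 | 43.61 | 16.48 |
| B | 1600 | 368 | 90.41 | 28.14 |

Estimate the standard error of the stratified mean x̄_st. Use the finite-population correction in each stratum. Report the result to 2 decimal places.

V̂(x̄_st) = Σ W_h² (1 − n_h/N_h) s_h²/n_h, with W_h = N_h/N and N = 1850:
  stratum A: (250/1850)²·(1 − 34/250)·16.48²/34 = 0.126033
  stratum B: (1600/1850)²·(1 − 368/1600)·28.14²/368 = 1.23933
V̂(x̄_st) = 1.36537
SE(x̄_st) = √1.36537 = 1.16849

SE(x̄_st) ≈ 1.17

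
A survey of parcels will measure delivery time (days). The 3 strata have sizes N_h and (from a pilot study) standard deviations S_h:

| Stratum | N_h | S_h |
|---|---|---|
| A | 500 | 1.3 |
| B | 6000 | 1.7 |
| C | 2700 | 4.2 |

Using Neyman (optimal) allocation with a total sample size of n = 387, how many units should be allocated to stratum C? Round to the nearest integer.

Neyman allocation: n_h = n · N_h S_h / Σ N_i S_i, with n = 387.
  stratum A: N_h·S_h = 500·1.3 = 650.00
  stratum B: N_h·S_h = 6000·1.7 = 10200.00
  stratum C: N_h·S_h = 2700·4.2 = 11340.00
Σ N_h S_h = 22190.00
n for stratum C = 387·11340.00/22190.00 = 197.773 → 198

198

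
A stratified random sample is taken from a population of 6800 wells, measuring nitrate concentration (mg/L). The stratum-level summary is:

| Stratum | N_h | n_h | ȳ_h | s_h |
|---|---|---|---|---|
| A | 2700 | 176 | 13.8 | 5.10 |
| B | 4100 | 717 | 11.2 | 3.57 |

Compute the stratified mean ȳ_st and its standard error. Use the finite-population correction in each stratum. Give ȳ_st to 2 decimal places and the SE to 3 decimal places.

ȳ_st ≈ 12.23, SE ≈ 0.165

ȳ_st = Σ W_h ȳ_h = (2700·13.8 + 4100·11.2)/6800 = 12.23235
V̂(ȳ_st) = Σ W_h² (1 − n_h/N_h) s_h²/n_h, with W_h = N_h/N and N = 6800:
  stratum A: (2700/6800)²·(1 − 176/2700)·5.10²/176 = 0.0217803
  stratum B: (4100/6800)²·(1 − 717/4100)·3.57²/717 = 0.00533194
V̂(ȳ_st) = 0.0271122
SE(ȳ_st) = √0.0271122 = 0.164658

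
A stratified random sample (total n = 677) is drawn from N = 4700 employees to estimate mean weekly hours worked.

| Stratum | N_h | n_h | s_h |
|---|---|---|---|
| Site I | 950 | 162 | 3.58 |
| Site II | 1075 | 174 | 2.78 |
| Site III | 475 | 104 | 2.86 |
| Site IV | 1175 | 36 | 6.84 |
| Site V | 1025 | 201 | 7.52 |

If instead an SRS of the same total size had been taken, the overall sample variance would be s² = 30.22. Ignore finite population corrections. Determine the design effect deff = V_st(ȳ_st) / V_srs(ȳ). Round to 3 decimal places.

V̂(ȳ_st) = Σ W_h² s_h²/n_h, with W_h = N_h/N and N = 4700:
  stratum Site I: (950/4700)²·3.58²/162 = 0.00323223
  stratum Site II: (1075/4700)²·2.78²/174 = 0.0023236
  stratum Site III: (475/4700)²·2.86²/104 = 0.000803323
  stratum Site IV: (1175/4700)²·6.84²/36 = 0.081225
  stratum Site V: (1025/4700)²·7.52²/201 = 0.0133811
V_st = 0.100965
V_srs = s²/n = 30.22/677 = 0.0446381
deff = V_st / V_srs = 0.100965/0.0446381 = 2.2619

deff ≈ 2.262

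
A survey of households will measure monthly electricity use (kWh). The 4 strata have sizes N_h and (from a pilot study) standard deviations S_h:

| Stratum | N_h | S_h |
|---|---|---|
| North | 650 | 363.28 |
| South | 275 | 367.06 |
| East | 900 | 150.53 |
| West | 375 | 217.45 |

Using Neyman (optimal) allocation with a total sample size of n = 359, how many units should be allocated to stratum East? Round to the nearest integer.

88

Neyman allocation: n_h = n · N_h S_h / Σ N_i S_i, with n = 359.
  stratum North: N_h·S_h = 650·363.28 = 236132.00
  stratum South: N_h·S_h = 275·367.06 = 100941.50
  stratum East: N_h·S_h = 900·150.53 = 135477.00
  stratum West: N_h·S_h = 375·217.45 = 81543.75
Σ N_h S_h = 554094.25
n for stratum East = 359·135477.00/554094.25 = 87.776 → 88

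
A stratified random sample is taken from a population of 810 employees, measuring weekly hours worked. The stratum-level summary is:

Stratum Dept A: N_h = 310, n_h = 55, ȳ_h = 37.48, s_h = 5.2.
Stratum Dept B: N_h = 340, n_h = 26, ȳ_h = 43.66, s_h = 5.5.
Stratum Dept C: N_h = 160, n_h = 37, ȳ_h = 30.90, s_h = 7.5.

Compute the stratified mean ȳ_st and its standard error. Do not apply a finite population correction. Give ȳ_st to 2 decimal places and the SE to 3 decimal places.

ȳ_st ≈ 38.77, SE ≈ 0.580

ȳ_st = Σ W_h ȳ_h = (310·37.48 + 340·43.66 + 160·30.90)/810 = 38.77432
V̂(ȳ_st) = Σ W_h² s_h²/n_h, with W_h = N_h/N and N = 810:
  stratum Dept A: (310/810)²·5.2²/55 = 0.0720108
  stratum Dept B: (340/810)²·5.5²/26 = 0.204993
  stratum Dept C: (160/810)²·7.5²/37 = 0.0593186
V̂(ȳ_st) = 0.336323
SE(ȳ_st) = √0.336323 = 0.579933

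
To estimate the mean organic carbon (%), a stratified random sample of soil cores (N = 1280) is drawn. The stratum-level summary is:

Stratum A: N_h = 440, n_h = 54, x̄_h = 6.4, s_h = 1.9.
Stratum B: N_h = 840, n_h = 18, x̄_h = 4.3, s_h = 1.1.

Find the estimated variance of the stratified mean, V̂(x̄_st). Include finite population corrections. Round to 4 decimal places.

V̂(x̄_st) ≈ 0.0353

V̂(x̄_st) = Σ W_h² (1 − n_h/N_h) s_h²/n_h, with W_h = N_h/N and N = 1280:
  stratum A: (440/1280)²·(1 − 54/440)·1.9²/54 = 0.00693
  stratum B: (840/1280)²·(1 − 18/840)·1.1²/18 = 0.0283298
V̂(x̄_st) = 0.0352598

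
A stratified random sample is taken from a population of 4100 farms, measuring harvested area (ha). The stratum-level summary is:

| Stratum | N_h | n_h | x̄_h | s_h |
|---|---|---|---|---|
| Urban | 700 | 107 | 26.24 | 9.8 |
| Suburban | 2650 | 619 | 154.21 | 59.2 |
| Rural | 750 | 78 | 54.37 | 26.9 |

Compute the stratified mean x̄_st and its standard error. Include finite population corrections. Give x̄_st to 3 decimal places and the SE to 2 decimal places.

x̄_st ≈ 114.098, SE ≈ 1.45

x̄_st = Σ W_h x̄_h = (700·26.24 + 2650·154.21 + 750·54.37)/4100 = 114.09805
V̂(x̄_st) = Σ W_h² (1 − n_h/N_h) s_h²/n_h, with W_h = N_h/N and N = 4100:
  stratum Urban: (700/4100)²·(1 − 107/700)·9.8²/107 = 0.0221643
  stratum Suburban: (2650/4100)²·(1 − 619/2650)·59.2²/619 = 1.81276
  stratum Rural: (750/4100)²·(1 − 78/750)·26.9²/78 = 0.278146
V̂(x̄_st) = 2.11307
SE(x̄_st) = √2.11307 = 1.45364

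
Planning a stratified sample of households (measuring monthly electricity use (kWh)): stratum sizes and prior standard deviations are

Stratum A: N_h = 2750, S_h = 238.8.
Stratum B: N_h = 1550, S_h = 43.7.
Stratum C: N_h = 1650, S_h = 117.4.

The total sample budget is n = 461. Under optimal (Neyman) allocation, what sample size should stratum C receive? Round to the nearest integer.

97

Neyman allocation: n_h = n · N_h S_h / Σ N_i S_i, with n = 461.
  stratum A: N_h·S_h = 2750·238.8 = 656700.00
  stratum B: N_h·S_h = 1550·43.7 = 67735.00
  stratum C: N_h·S_h = 1650·117.4 = 193710.00
Σ N_h S_h = 918145.00
n for stratum C = 461·193710.00/918145.00 = 97.262 → 97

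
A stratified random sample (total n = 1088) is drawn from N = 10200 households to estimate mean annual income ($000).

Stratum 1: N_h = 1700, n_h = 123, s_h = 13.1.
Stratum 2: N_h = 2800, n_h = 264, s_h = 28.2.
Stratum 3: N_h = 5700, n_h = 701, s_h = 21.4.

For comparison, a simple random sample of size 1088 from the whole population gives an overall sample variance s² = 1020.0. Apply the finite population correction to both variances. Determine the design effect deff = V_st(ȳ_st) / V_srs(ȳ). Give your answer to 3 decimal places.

deff ≈ 0.502

V̂(ȳ_st) = Σ W_h² (1 − n_h/N_h) s_h²/n_h, with W_h = N_h/N and N = 10200:
  stratum 1: (1700/10200)²·(1 − 123/1700)·13.1²/123 = 0.0359516
  stratum 2: (2800/10200)²·(1 − 264/2800)·28.2²/264 = 0.20559
  stratum 3: (5700/10200)²·(1 − 701/5700)·21.4²/701 = 0.178923
V_st = 0.420465
V_srs = (1 − 1088/10200)·1020.0/1088 = 0.8375
deff = V_st / V_srs = 0.420465/0.8375 = 0.5020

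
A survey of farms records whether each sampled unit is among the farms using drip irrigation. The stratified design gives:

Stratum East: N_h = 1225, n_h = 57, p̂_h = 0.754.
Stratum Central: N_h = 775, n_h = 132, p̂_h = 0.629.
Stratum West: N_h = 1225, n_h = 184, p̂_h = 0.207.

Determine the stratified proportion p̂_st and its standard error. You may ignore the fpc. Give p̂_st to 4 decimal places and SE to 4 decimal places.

p̂_st ≈ 0.5162, SE ≈ 0.0266

N = 3225; stratum weights W_h = N_h/N.
p̂_st = Σ W_h p̂_h = (1225·0.754 + 775·0.629 + 1225·0.207)/3225 = 0.51619
V̂(p̂_st) = Σ W_h² p̂_h(1−p̂_h)/(n_h−1):
  stratum East: (1225/3225)²·0.754·0.246/56 = 0.000477894
  stratum Central: (775/3225)²·0.629·0.371/131 = 0.000102872
  stratum West: (1225/3225)²·0.207·0.793/183 = 0.000129421
V̂(p̂_st) = 0.000710187; SE = √V̂ = 0.0266493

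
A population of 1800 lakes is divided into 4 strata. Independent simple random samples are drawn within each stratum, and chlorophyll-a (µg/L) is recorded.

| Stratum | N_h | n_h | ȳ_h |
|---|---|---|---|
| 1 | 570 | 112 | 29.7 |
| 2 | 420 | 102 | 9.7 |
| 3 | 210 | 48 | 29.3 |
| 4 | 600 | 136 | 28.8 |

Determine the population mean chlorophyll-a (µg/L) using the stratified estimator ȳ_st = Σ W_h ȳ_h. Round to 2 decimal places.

N = Σ N_h = 1800. Stratum weights W_h = N_h/N.
ȳ_st = (570·29.7 + 420·9.7 + 210·29.3 + 600·28.8) / 1800 = 24.6867

ȳ_st ≈ 24.69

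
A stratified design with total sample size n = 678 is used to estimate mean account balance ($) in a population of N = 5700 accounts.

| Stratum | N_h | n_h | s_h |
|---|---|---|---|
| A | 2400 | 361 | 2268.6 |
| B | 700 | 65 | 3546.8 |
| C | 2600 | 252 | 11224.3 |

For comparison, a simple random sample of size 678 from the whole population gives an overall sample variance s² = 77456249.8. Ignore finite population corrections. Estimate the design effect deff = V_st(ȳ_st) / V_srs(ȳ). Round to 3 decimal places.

V̂(ȳ_st) = Σ W_h² s_h²/n_h, with W_h = N_h/N and N = 5700:
  stratum A: (2400/5700)²·2268.6²/361 = 2527.44
  stratum B: (700/5700)²·3546.8²/65 = 2918.81
  stratum C: (2600/5700)²·11224.3²/252 = 104020
V_st = 109466
V_srs = s²/n = 77456249.8/678 = 114242
deff = V_st / V_srs = 109466/114242 = 0.9582

deff ≈ 0.958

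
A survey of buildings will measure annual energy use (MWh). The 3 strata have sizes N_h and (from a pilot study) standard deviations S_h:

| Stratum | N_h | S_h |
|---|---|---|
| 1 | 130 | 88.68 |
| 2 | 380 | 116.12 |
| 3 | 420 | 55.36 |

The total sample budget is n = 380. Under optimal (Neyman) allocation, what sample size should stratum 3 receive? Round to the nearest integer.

Neyman allocation: n_h = n · N_h S_h / Σ N_i S_i, with n = 380.
  stratum 1: N_h·S_h = 130·88.68 = 11528.40
  stratum 2: N_h·S_h = 380·116.12 = 44125.60
  stratum 3: N_h·S_h = 420·55.36 = 23251.20
Σ N_h S_h = 78905.20
n for stratum 3 = 380·23251.20/78905.20 = 111.976 → 112

112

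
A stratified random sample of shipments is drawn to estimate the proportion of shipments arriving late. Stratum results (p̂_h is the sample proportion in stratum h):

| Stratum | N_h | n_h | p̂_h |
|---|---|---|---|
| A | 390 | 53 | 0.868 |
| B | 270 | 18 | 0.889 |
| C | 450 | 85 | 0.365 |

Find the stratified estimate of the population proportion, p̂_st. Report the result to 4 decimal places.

N = 1110; stratum weights W_h = N_h/N.
p̂_st = Σ W_h p̂_h = (390·0.868 + 270·0.889 + 450·0.365)/1110 = 0.66919

p̂_st ≈ 0.6692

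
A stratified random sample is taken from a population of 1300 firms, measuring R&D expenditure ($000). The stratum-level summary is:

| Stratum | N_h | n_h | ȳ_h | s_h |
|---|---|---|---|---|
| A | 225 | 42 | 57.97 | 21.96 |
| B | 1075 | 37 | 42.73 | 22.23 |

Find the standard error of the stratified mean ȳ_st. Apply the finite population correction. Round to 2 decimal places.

V̂(ȳ_st) = Σ W_h² (1 − n_h/N_h) s_h²/n_h, with W_h = N_h/N and N = 1300:
  stratum A: (225/1300)²·(1 − 42/225)·21.96²/42 = 0.279745
  stratum B: (1075/1300)²·(1 − 37/1075)·22.23²/37 = 8.81853
V̂(ȳ_st) = 9.09828
SE(ȳ_st) = √9.09828 = 3.01634

SE(ȳ_st) ≈ 3.02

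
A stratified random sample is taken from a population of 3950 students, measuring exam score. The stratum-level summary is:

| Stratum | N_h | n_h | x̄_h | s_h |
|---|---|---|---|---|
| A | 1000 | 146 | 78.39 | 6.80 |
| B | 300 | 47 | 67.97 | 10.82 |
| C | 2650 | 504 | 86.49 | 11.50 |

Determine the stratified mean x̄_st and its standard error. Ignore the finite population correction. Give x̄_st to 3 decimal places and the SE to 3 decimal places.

x̄_st = Σ W_h x̄_h = (1000·78.39 + 300·67.97 + 2650·86.49)/3950 = 83.03278
V̂(x̄_st) = Σ W_h² s_h²/n_h, with W_h = N_h/N and N = 3950:
  stratum A: (1000/3950)²·6.80²/146 = 0.0202988
  stratum B: (300/3950)²·10.82²/47 = 0.0143683
  stratum C: (2650/3950)²·11.50²/504 = 0.118103
V̂(x̄_st) = 0.152771
SE(x̄_st) = √0.152771 = 0.390859

x̄_st ≈ 83.033, SE ≈ 0.391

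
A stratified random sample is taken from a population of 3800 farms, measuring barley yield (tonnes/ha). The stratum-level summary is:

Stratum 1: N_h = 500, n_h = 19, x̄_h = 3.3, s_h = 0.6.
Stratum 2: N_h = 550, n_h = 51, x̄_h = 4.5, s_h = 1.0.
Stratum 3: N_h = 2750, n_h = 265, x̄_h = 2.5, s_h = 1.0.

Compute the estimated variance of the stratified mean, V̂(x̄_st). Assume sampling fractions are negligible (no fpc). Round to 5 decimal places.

V̂(x̄_st) ≈ 0.00272

V̂(x̄_st) = Σ W_h² s_h²/n_h, with W_h = N_h/N and N = 3800:
  stratum 1: (500/3800)²·0.6²/19 = 0.000328036
  stratum 2: (550/3800)²·1.0²/51 = 0.00041076
  stratum 3: (2750/3800)²·1.0²/265 = 0.0019763
V̂(x̄_st) = 0.00271509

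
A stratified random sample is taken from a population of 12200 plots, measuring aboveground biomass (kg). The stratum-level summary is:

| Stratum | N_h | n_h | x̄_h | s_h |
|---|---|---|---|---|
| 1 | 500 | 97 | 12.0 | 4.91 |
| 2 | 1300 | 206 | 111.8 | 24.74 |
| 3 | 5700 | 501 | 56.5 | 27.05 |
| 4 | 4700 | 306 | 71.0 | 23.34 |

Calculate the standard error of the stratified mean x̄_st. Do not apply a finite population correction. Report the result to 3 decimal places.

SE(x̄_st) ≈ 0.786

V̂(x̄_st) = Σ W_h² s_h²/n_h, with W_h = N_h/N and N = 12200:
  stratum 1: (500/12200)²·4.91²/97 = 0.000417457
  stratum 2: (1300/12200)²·24.74²/206 = 0.0337364
  stratum 3: (5700/12200)²·27.05²/501 = 0.318806
  stratum 4: (4700/12200)²·23.34²/306 = 0.264214
V̂(x̄_st) = 0.617174
SE(x̄_st) = √0.617174 = 0.785605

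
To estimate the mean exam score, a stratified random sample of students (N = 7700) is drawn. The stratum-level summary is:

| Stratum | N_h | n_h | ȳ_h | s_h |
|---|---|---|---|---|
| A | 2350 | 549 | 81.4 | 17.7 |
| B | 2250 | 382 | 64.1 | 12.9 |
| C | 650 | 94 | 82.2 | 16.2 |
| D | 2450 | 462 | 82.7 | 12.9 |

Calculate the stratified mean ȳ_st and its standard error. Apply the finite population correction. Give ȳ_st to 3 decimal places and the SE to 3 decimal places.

ȳ_st ≈ 76.826, SE ≈ 0.344

ȳ_st = Σ W_h ȳ_h = (2350·81.4 + 2250·64.1 + 650·82.2 + 2450·82.7)/7700 = 76.82597
V̂(ȳ_st) = Σ W_h² (1 − n_h/N_h) s_h²/n_h, with W_h = N_h/N and N = 7700:
  stratum A: (2350/7700)²·(1 − 549/2350)·17.7²/549 = 0.0407356
  stratum B: (2250/7700)²·(1 − 382/2250)·12.9²/382 = 0.0308812
  stratum C: (650/7700)²·(1 − 94/650)·16.2²/94 = 0.017018
  stratum D: (2450/7700)²·(1 − 462/2450)·12.9²/462 = 0.0295896
V̂(ȳ_st) = 0.118224
SE(ȳ_st) = √0.118224 = 0.343838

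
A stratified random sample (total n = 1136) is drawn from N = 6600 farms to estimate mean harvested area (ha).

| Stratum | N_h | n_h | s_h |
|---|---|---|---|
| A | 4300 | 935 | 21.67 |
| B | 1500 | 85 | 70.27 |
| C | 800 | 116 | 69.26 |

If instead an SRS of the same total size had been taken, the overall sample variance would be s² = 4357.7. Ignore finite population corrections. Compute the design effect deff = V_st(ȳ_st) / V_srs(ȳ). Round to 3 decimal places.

deff ≈ 0.996

V̂(ȳ_st) = Σ W_h² s_h²/n_h, with W_h = N_h/N and N = 6600:
  stratum A: (4300/6600)²·21.67²/935 = 0.213184
  stratum B: (1500/6600)²·70.27²/85 = 3.00065
  stratum C: (800/6600)²·69.26²/116 = 0.607574
V_st = 3.82141
V_srs = s²/n = 4357.7/1136 = 3.836
deff = V_st / V_srs = 3.82141/3.836 = 0.9962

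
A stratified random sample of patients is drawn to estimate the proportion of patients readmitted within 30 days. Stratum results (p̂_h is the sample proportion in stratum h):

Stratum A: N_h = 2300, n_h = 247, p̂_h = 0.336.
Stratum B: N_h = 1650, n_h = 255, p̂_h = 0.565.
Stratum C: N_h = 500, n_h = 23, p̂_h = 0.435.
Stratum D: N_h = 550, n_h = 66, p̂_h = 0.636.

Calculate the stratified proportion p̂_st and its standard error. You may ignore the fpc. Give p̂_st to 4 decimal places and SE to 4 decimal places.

p̂_st ≈ 0.4545, SE ≈ 0.0213

N = 5000; stratum weights W_h = N_h/N.
p̂_st = Σ W_h p̂_h = (2300·0.336 + 1650·0.565 + 500·0.435 + 550·0.636)/5000 = 0.45447
V̂(p̂_st) = Σ W_h² p̂_h(1−p̂_h)/(n_h−1):
  stratum A: (2300/5000)²·0.336·0.664/246 = 0.000191906
  stratum B: (1650/5000)²·0.565·0.435/254 = 0.000105374
  stratum C: (500/5000)²·0.435·0.565/22 = 0.000111716
  stratum D: (550/5000)²·0.636·0.364/65 = 4.30954e-05
V̂(p̂_st) = 0.000452091; SE = √V̂ = 0.0212624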